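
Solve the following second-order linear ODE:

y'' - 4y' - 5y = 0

Characteristic equation: r² - 4r - 5 = 0
Roots: r = 5, -1 (distinct real)
General solution: y = C₁e^(5x) + C₂e^(-x)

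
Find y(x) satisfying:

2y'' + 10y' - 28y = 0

Characteristic equation: 2r² + 10r - 28 = 0
Divide by 2: r² + 5r - 14 = 0
Roots: r = 2, -7 (distinct real)
General solution: y = C₁e^(2x) + C₂e^(-7x)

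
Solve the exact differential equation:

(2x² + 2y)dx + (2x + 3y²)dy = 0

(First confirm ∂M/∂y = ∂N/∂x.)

Verify exactness: ∂M/∂y = ∂N/∂x ✓
Find F(x,y) such that ∂F/∂x = M, ∂F/∂y = N
Solution: 2x³/3 + 2xy + y³ = C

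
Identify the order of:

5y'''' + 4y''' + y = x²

The order is 4 (highest derivative is of order 4).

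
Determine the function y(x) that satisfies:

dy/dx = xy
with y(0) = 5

General solution: y = Ce^(x²/2)
Applying IC y(0) = 5:
Particular solution: y = 5e^(x²/2)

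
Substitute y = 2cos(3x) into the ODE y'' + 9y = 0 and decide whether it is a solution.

Verification:
y'' = -18cos(3x)
y'' + 9y = 0 ✓

Yes, it is a solution.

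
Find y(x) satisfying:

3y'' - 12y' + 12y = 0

Characteristic equation: 3r² - 12r + 12 = 0
Divide by 3: r² - 4r + 4 = 0
Factored: (r - 2)² = 0
Repeated root: r = 2
General solution: y = (C₁ + C₂x)e^(2x)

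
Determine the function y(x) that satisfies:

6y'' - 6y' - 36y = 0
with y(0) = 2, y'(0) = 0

General solution: y = C₁e^(3x) + C₂e^(-2x)
Applying ICs: C₁ = 4/5, C₂ = 6/5
Particular solution: y = (4/5)e^(3x) + (6/5)e^(-2x)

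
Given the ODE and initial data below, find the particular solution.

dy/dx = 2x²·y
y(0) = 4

General solution: y = Ce^(2x³/3)
Applying IC y(0) = 4:
Particular solution: y = 4e^(2x³/3)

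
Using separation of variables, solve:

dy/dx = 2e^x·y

Separating variables and integrating:
ln|y| = 2e^x + C

General solution: y = Ce^(2e^x)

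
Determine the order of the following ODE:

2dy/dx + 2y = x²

The order is 1 (highest derivative is of order 1).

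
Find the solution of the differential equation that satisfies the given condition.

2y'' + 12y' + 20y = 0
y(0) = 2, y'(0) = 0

General solution: y = e^(-3x)(C₁cos(x) + C₂sin(x))
Complex roots r = -3 ± i
Applying ICs: C₁ = 2, C₂ = 6
Particular solution: y = e^(-3x)(2cos(x) + 6sin(x))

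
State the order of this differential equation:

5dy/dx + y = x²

The order is 1 (highest derivative is of order 1).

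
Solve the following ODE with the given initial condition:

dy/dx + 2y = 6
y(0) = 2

General solution: y = 3 + Ce^(-2x)
Applying y(0) = 2: C = 2 - 3 = -1
Particular solution: y = 3 - e^(-2x)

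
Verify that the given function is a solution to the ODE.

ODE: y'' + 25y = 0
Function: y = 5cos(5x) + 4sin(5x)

Verification:
y'' = -125cos(5x) - 100sin(5x)
y'' + 25y = 0 ✓

Yes, it is a solution.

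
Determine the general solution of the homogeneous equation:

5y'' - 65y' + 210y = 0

Characteristic equation: 5r² - 65r + 210 = 0
Divide by 5: r² - 13r + 42 = 0
Roots: r = 7, 6 (distinct real)
General solution: y = C₁e^(7x) + C₂e^(6x)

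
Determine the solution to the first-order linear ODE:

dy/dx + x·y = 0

Using integrating factor method:

General solution: y = Ce^(-x^2/2)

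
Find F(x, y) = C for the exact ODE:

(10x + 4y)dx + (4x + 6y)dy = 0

Verify exactness: ∂M/∂y = ∂N/∂x ✓
Find F(x,y) such that ∂F/∂x = M, ∂F/∂y = N
Solution: 5x² + 4xy + 3y² = C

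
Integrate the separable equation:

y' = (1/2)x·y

Separating variables and integrating:
ln|y| = x^2/4 + C

General solution: y = Ce^(x^2/4)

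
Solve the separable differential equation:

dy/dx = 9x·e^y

Separating variables and integrating:
-e^(-y) = 9x²/2 + C

General solution: y = -ln(C - 9x²/2)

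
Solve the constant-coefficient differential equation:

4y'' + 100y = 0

Characteristic equation: 4r² + 100 = 0
Divide by 4: r² + 25 = 0
Roots: r = ±5i (complex conjugates)
General solution: y = C₁cos(5x) + C₂sin(5x)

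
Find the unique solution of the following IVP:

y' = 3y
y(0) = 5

General solution: y = Ce^(3x)
Applying IC y(0) = 5:
Particular solution: y = 5e^(3x)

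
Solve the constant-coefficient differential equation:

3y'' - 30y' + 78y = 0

Characteristic equation: 3r² - 30r + 78 = 0
Divide by 3: r² - 10r + 26 = 0
Roots: r = 5 ± i (complex conjugates)
General solution: y = e^(5x)(C₁cos(x) + C₂sin(x))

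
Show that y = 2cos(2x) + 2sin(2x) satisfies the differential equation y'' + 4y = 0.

Verification:
y'' = -8cos(2x) - 8sin(2x)
y'' + 4y = 0 ✓

Yes, it is a solution.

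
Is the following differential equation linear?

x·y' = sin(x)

Yes. Linear (y and its derivatives appear to the first power only, no products of y terms)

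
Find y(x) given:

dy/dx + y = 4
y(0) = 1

General solution: y = 4 + Ce^(-x)
Applying y(0) = 1: C = 1 - 4 = -3
Particular solution: y = 4 - 3e^(-x)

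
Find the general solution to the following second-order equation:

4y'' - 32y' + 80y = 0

Characteristic equation: 4r² - 32r + 80 = 0
Divide by 4: r² - 8r + 20 = 0
Roots: r = 4 ± 2i (complex conjugates)
General solution: y = e^(4x)(C₁cos(2x) + C₂sin(2x))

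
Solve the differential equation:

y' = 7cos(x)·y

Separating variables and integrating:
ln|y| = 7sin(x) + C

General solution: y = Ce^(7sin(x))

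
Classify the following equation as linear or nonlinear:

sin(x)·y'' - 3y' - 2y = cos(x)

Linear (y and its derivatives appear to the first power only, no products of y terms)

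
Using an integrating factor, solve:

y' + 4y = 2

Using integrating factor method:

General solution: y = 1/2 + Ce^(-4x)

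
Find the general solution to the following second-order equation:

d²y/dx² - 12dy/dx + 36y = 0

Characteristic equation: r² - 12r + 36 = 0
Factored: (r - 6)² = 0
Repeated root: r = 6
General solution: y = (C₁ + C₂x)e^(6x)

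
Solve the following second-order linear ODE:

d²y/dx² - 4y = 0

Characteristic equation: r² - 4 = 0
Roots: r = 2, -2 (distinct real)
General solution: y = C₁e^(2x) + C₂e^(-2x)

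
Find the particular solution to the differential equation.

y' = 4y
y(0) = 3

General solution: y = Ce^(4x)
Applying IC y(0) = 3:
Particular solution: y = 3e^(4x)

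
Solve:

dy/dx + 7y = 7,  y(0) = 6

General solution: y = 1 + Ce^(-7x)
Applying y(0) = 6: C = 6 - 1 = 5
Particular solution: y = 1 + 5e^(-7x)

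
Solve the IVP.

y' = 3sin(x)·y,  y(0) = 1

General solution: y = Ce^(-3cos(x))
Applying IC y(0) = 1:
Particular solution: y = e^(3(1-cos(x)))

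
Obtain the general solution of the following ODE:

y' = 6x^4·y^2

Separating variables and integrating:
-1/y = 6x^5/5 + C

General solution: y^-1 = (-6/5)x^5 + C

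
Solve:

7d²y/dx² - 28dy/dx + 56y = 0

Characteristic equation: 7r² - 28r + 56 = 0
Divide by 7: r² - 4r + 8 = 0
Roots: r = 2 ± 2i (complex conjugates)
General solution: y = e^(2x)(C₁cos(2x) + C₂sin(2x))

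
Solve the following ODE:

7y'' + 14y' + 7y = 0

Characteristic equation: 7r² + 14r + 7 = 0
Divide by 7: r² + 2r + 1 = 0
Factored: (r + 1)² = 0
Repeated root: r = -1
General solution: y = (C₁ + C₂x)e^(-x)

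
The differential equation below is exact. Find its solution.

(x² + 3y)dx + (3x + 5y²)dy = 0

Verify exactness: ∂M/∂y = ∂N/∂x ✓
Find F(x,y) such that ∂F/∂x = M, ∂F/∂y = N
Solution: x³/3 + 3xy + 5y³/3 = C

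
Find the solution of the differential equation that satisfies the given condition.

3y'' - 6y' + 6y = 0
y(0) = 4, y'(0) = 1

General solution: y = e^x(C₁cos(x) + C₂sin(x))
Complex roots r = 1 ± i
Applying ICs: C₁ = 4, C₂ = -3
Particular solution: y = e^x(4cos(x) - 3sin(x))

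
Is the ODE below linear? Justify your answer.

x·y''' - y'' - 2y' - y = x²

Yes. Linear (y and its derivatives appear to the first power only, no products of y terms)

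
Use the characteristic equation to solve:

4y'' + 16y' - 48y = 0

Characteristic equation: 4r² + 16r - 48 = 0
Divide by 4: r² + 4r - 12 = 0
Roots: r = 2, -6 (distinct real)
General solution: y = C₁e^(2x) + C₂e^(-6x)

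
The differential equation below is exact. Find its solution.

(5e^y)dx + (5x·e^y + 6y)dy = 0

Verify exactness: ∂M/∂y = ∂N/∂x ✓
Find F(x,y) such that ∂F/∂x = M, ∂F/∂y = N
Solution: 5x·e^y + 3y² = C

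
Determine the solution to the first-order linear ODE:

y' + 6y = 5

Using integrating factor method:

General solution: y = 5/6 + Ce^(-6x)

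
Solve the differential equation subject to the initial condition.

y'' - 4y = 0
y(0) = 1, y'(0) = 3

General solution: y = C₁e^(2x) + C₂e^(-2x)
Applying ICs: C₁ = 5/4, C₂ = -1/4
Particular solution: y = (5/4)e^(2x) - (1/4)e^(-2x)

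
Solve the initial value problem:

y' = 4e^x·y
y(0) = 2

General solution: y = Ce^(4e^x)
Applying IC y(0) = 2:
Particular solution: y = 2e^(4(e^x - 1))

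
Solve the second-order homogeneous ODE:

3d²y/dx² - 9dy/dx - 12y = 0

Characteristic equation: 3r² - 9r - 12 = 0
Divide by 3: r² - 3r - 4 = 0
Roots: r = 4, -1 (distinct real)
General solution: y = C₁e^(4x) + C₂e^(-x)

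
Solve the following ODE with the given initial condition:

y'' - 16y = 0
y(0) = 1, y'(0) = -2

General solution: y = C₁e^(4x) + C₂e^(-4x)
Applying ICs: C₁ = 1/4, C₂ = 3/4
Particular solution: y = (1/4)e^(4x) + (3/4)e^(-4x)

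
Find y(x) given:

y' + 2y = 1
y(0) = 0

General solution: y = 1/2 + Ce^(-2x)
Applying y(0) = 0: C = 0 - 1/2 = -1/2
Particular solution: y = 1/2 - (1/2)e^(-2x)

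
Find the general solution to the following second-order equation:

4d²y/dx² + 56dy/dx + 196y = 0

Characteristic equation: 4r² + 56r + 196 = 0
Divide by 4: r² + 14r + 49 = 0
Factored: (r + 7)² = 0
Repeated root: r = -7
General solution: y = (C₁ + C₂x)e^(-7x)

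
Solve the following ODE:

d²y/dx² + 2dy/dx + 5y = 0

Characteristic equation: r² + 2r + 5 = 0
Roots: r = -1 ± 2i (complex conjugates)
General solution: y = e^(-x)(C₁cos(2x) + C₂sin(2x))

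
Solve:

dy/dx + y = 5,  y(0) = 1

General solution: y = 5 + Ce^(-x)
Applying y(0) = 1: C = 1 - 5 = -4
Particular solution: y = 5 - 4e^(-x)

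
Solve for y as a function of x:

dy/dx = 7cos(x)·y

Separating variables and integrating:
ln|y| = 7sin(x) + C

General solution: y = Ce^(7sin(x))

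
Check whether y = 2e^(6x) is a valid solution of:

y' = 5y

Verification:
y = 2e^(6x)
y' = 12e^(6x)
But 5y = 10e^(6x)
y' ≠ 5y — the derivative does not match

No, it is not a solution.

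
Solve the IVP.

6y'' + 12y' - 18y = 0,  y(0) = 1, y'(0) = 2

General solution: y = C₁e^x + C₂e^(-3x)
Applying ICs: C₁ = 5/4, C₂ = -1/4
Particular solution: y = (5/4)e^x - (1/4)e^(-3x)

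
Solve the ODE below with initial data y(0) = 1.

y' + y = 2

General solution: y = 2 + Ce^(-x)
Applying y(0) = 1: C = 1 - 2 = -1
Particular solution: y = 2 - e^(-x)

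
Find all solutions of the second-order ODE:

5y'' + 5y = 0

Characteristic equation: 5r² + 5 = 0
Divide by 5: r² + 1 = 0
Roots: r = ±i (complex conjugates)
General solution: y = C₁cos(x) + C₂sin(x)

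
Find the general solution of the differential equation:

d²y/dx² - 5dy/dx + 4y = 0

Characteristic equation: r² - 5r + 4 = 0
Roots: r = 1, 4 (distinct real)
General solution: y = C₁e^x + C₂e^(4x)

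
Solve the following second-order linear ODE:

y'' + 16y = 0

Characteristic equation: r² + 16 = 0
Roots: r = ±4i (complex conjugates)
General solution: y = C₁cos(4x) + C₂sin(4x)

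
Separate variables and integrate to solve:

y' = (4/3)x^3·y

Separating variables and integrating:
ln|y| = x^4/3 + C

General solution: y = Ce^(x^4/3)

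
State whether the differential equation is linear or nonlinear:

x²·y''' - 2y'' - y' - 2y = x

Linear (y and its derivatives appear to the first power only, no products of y terms)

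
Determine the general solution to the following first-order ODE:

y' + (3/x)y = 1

Using integrating factor method:

General solution: y = (1/4)x + Cx^(-3)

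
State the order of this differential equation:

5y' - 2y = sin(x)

The order is 1 (highest derivative is of order 1).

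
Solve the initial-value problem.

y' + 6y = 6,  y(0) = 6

General solution: y = 1 + Ce^(-6x)
Applying y(0) = 6: C = 6 - 1 = 5
Particular solution: y = 1 + 5e^(-6x)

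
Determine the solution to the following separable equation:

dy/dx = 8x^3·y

Separating variables and integrating:
ln|y| = 2x^4 + C

General solution: y = Ce^(2x^4)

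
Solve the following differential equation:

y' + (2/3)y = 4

Using integrating factor method:

General solution: y = 6 + Ce^(-2x/3)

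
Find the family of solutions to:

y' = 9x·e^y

Separating variables and integrating:
-e^(-y) = 9x²/2 + C

General solution: y = -ln(C - 9x²/2)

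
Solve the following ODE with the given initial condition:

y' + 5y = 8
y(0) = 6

General solution: y = 8/5 + Ce^(-5x)
Applying y(0) = 6: C = 6 - 8/5 = 22/5
Particular solution: y = 8/5 + (22/5)e^(-5x)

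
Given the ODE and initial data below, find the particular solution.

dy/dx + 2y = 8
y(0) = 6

General solution: y = 4 + Ce^(-2x)
Applying y(0) = 6: C = 6 - 4 = 2
Particular solution: y = 4 + 2e^(-2x)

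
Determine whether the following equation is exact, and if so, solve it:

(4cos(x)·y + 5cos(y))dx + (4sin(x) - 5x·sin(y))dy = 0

Verify exactness: ∂M/∂y = ∂N/∂x ✓
Find F(x,y) such that ∂F/∂x = M, ∂F/∂y = N
Solution: 4sin(x)·y + 5x·cos(y) = C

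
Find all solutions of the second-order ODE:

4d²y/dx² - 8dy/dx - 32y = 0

Characteristic equation: 4r² - 8r - 32 = 0
Divide by 4: r² - 2r - 8 = 0
Roots: r = 4, -2 (distinct real)
General solution: y = C₁e^(4x) + C₂e^(-2x)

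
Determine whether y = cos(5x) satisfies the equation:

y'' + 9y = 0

Verification:
y'' = -25cos(5x)
y'' + 9y ≠ 0 (frequency mismatch: got 25 instead of 9)

No, it is not a solution.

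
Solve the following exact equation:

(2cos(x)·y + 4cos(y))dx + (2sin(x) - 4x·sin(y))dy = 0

Verify exactness: ∂M/∂y = ∂N/∂x ✓
Find F(x,y) such that ∂F/∂x = M, ∂F/∂y = N
Solution: 2sin(x)·y + 4x·cos(y) = C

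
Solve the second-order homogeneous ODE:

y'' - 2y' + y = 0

Characteristic equation: r² - 2r + 1 = 0
Factored: (r - 1)² = 0
Repeated root: r = 1
General solution: y = (C₁ + C₂x)e^x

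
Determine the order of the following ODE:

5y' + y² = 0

The order is 1 (highest derivative is of order 1).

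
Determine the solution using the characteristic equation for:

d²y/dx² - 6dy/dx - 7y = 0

Characteristic equation: r² - 6r - 7 = 0
Roots: r = 7, -1 (distinct real)
General solution: y = C₁e^(7x) + C₂e^(-x)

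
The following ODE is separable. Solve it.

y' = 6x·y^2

Separating variables and integrating:
-1/y = 3x^2 + C

General solution: y^-1 = -3x^2 + C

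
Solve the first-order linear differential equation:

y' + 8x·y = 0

Using integrating factor method:

General solution: y = Ce^(-4x^2)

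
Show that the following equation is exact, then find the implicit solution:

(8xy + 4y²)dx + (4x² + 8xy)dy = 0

Verify exactness: ∂M/∂y = ∂N/∂x ✓
Find F(x,y) such that ∂F/∂x = M, ∂F/∂y = N
Solution: 4x²y + 4xy² = C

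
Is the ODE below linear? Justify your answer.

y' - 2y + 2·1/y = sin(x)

No. Nonlinear (1/y term)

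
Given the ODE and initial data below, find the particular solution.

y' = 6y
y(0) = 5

General solution: y = Ce^(6x)
Applying IC y(0) = 5:
Particular solution: y = 5e^(6x)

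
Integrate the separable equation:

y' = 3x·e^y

Separating variables and integrating:
-e^(-y) = 3x²/2 + C

General solution: y = -ln(C - 3x²/2)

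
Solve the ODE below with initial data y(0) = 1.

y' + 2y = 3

General solution: y = 3/2 + Ce^(-2x)
Applying y(0) = 1: C = 1 - 3/2 = -1/2
Particular solution: y = 3/2 - (1/2)e^(-2x)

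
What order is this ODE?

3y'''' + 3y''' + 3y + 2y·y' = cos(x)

The order is 4 (highest derivative is of order 4).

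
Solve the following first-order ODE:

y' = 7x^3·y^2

Separating variables and integrating:
-1/y = 7x^4/4 + C

General solution: y^-1 = (-7/4)x^4 + C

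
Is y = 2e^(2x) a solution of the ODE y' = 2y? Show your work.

Verification:
y = 2e^(2x)
y' = 4e^(2x)
2y = 4e^(2x)
y' = 2y ✓

Yes, it is a solution.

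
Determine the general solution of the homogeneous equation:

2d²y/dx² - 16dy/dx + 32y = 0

Characteristic equation: 2r² - 16r + 32 = 0
Divide by 2: r² - 8r + 16 = 0
Factored: (r - 4)² = 0
Repeated root: r = 4
General solution: y = (C₁ + C₂x)e^(4x)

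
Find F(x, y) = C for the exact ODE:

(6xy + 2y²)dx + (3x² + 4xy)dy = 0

Verify exactness: ∂M/∂y = ∂N/∂x ✓
Find F(x,y) such that ∂F/∂x = M, ∂F/∂y = N
Solution: 3x²y + 2xy² = C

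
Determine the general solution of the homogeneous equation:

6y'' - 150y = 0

Characteristic equation: 6r² - 150 = 0
Divide by 6: r² - 25 = 0
Roots: r = 5, -5 (distinct real)
General solution: y = C₁e^(5x) + C₂e^(-5x)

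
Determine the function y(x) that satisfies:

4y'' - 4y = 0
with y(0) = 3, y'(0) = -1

General solution: y = C₁e^x + C₂e^(-x)
Applying ICs: C₁ = 1, C₂ = 2
Particular solution: y = e^x + 2e^(-x)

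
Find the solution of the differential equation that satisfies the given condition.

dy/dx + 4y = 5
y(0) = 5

General solution: y = 5/4 + Ce^(-4x)
Applying y(0) = 5: C = 5 - 5/4 = 15/4
Particular solution: y = 5/4 + (15/4)e^(-4x)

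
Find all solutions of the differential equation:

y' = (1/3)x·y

Separating variables and integrating:
ln|y| = x^2/6 + C

General solution: y = Ce^(x^2/6)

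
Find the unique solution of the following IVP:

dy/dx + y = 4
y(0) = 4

General solution: y = 4 + Ce^(-x)
Applying y(0) = 4: C = 4 - 4 = 0
Particular solution: y = 4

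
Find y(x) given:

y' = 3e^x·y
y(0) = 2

General solution: y = Ce^(3e^x)
Applying IC y(0) = 2:
Particular solution: y = 2e^(3(e^x - 1))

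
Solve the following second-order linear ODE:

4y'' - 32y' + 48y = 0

Characteristic equation: 4r² - 32r + 48 = 0
Divide by 4: r² - 8r + 12 = 0
Roots: r = 6, 2 (distinct real)
General solution: y = C₁e^(6x) + C₂e^(2x)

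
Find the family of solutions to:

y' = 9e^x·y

Separating variables and integrating:
ln|y| = 9e^x + C

General solution: y = Ce^(9e^x)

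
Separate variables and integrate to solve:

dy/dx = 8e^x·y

Separating variables and integrating:
ln|y| = 8e^x + C

General solution: y = Ce^(8e^x)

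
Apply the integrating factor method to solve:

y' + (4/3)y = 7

Using integrating factor method:

General solution: y = 21/4 + Ce^(-4x/3)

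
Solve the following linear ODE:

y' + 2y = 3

Using integrating factor method:

General solution: y = 3/2 + Ce^(-2x)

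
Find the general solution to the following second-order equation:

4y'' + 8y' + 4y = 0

Characteristic equation: 4r² + 8r + 4 = 0
Divide by 4: r² + 2r + 1 = 0
Factored: (r + 1)² = 0
Repeated root: r = -1
General solution: y = (C₁ + C₂x)e^(-x)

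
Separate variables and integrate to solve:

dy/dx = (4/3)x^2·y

Separating variables and integrating:
ln|y| = 4x^3/9 + C

General solution: y = Ce^(4x^3/9)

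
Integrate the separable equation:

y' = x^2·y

Separating variables and integrating:
ln|y| = x^3/3 + C

General solution: y = Ce^(x^3/3)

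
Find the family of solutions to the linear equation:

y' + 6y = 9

Using integrating factor method:

General solution: y = 3/2 + Ce^(-6x)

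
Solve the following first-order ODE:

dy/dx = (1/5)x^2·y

Separating variables and integrating:
ln|y| = x^3/15 + C

General solution: y = Ce^(x^3/15)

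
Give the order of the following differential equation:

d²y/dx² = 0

The order is 2 (highest derivative is of order 2).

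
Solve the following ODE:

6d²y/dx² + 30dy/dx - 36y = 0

Characteristic equation: 6r² + 30r - 36 = 0
Divide by 6: r² + 5r - 6 = 0
Roots: r = 1, -6 (distinct real)
General solution: y = C₁e^x + C₂e^(-6x)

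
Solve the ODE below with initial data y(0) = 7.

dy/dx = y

General solution: y = Ce^x
Applying IC y(0) = 7:
Particular solution: y = 7e^x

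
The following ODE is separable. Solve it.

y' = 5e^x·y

Separating variables and integrating:
ln|y| = 5e^x + C

General solution: y = Ce^(5e^x)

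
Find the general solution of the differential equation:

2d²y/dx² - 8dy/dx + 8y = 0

Characteristic equation: 2r² - 8r + 8 = 0
Divide by 2: r² - 4r + 4 = 0
Factored: (r - 2)² = 0
Repeated root: r = 2
General solution: y = (C₁ + C₂x)e^(2x)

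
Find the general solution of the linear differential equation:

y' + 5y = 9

Using integrating factor method:

General solution: y = 9/5 + Ce^(-5x)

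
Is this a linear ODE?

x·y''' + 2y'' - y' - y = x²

Yes. Linear (y and its derivatives appear to the first power only, no products of y terms)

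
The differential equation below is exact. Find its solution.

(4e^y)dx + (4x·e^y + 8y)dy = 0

Verify exactness: ∂M/∂y = ∂N/∂x ✓
Find F(x,y) such that ∂F/∂x = M, ∂F/∂y = N
Solution: 4x·e^y + 4y² = C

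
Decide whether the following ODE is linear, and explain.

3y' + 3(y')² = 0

Nonlinear ((y')² term)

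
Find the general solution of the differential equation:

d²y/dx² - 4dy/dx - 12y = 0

Characteristic equation: r² - 4r - 12 = 0
Roots: r = 6, -2 (distinct real)
General solution: y = C₁e^(6x) + C₂e^(-2x)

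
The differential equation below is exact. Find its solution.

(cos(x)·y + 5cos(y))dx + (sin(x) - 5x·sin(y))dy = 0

Verify exactness: ∂M/∂y = ∂N/∂x ✓
Find F(x,y) such that ∂F/∂x = M, ∂F/∂y = N
Solution: sin(x)·y + 5x·cos(y) = C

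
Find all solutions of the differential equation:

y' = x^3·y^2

Separating variables and integrating:
-1/y = x^4/4 + C

General solution: y^-1 = (-1/4)x^4 + C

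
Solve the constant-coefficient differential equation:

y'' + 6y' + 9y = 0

Characteristic equation: r² + 6r + 9 = 0
Factored: (r + 3)² = 0
Repeated root: r = -3
General solution: y = (C₁ + C₂x)e^(-3x)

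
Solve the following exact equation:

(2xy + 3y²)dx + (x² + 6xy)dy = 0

Verify exactness: ∂M/∂y = ∂N/∂x ✓
Find F(x,y) such that ∂F/∂x = M, ∂F/∂y = N
Solution: x²y + 3xy² = C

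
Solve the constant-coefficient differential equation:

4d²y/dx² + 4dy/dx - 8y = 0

Characteristic equation: 4r² + 4r - 8 = 0
Divide by 4: r² + r - 2 = 0
Roots: r = 1, -2 (distinct real)
General solution: y = C₁e^x + C₂e^(-2x)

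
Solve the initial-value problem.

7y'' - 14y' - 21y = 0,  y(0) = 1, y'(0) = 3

General solution: y = C₁e^(3x) + C₂e^(-x)
Applying ICs: C₁ = 1, C₂ = 0
Particular solution: y = e^(3x)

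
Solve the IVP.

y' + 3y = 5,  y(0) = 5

General solution: y = 5/3 + Ce^(-3x)
Applying y(0) = 5: C = 5 - 5/3 = 10/3
Particular solution: y = 5/3 + (10/3)e^(-3x)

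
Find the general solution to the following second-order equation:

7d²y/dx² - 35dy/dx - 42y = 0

Characteristic equation: 7r² - 35r - 42 = 0
Divide by 7: r² - 5r - 6 = 0
Roots: r = 6, -1 (distinct real)
General solution: y = C₁e^(6x) + C₂e^(-x)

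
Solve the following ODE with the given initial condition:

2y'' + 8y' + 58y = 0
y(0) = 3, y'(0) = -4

General solution: y = e^(-2x)(C₁cos(5x) + C₂sin(5x))
Complex roots r = -2 ± 5i
Applying ICs: C₁ = 3, C₂ = 2/5
Particular solution: y = e^(-2x)(3cos(5x) + (2/5)sin(5x))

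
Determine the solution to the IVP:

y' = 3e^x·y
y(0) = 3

General solution: y = Ce^(3e^x)
Applying IC y(0) = 3:
Particular solution: y = 3e^(3(e^x - 1))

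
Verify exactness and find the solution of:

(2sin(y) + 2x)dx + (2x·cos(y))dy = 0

Verify exactness: ∂M/∂y = ∂N/∂x ✓
Find F(x,y) such that ∂F/∂x = M, ∂F/∂y = N
Solution: 2x·sin(y) + x² = C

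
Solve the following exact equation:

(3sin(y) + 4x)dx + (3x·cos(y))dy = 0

Verify exactness: ∂M/∂y = ∂N/∂x ✓
Find F(x,y) such that ∂F/∂x = M, ∂F/∂y = N
Solution: 3x·sin(y) + 2x² = C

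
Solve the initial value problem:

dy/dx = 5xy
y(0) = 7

General solution: y = Ce^(5x²/2)
Applying IC y(0) = 7:
Particular solution: y = 7e^(5x²/2)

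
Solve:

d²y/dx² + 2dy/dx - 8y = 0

Characteristic equation: r² + 2r - 8 = 0
Roots: r = 2, -4 (distinct real)
General solution: y = C₁e^(2x) + C₂e^(-4x)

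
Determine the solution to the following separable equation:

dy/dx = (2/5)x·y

Separating variables and integrating:
ln|y| = x^2/5 + C

General solution: y = Ce^(x^2/5)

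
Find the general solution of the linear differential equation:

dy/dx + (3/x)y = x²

Using integrating factor method:

General solution: y = (1/6)x^3 + Cx^(-3)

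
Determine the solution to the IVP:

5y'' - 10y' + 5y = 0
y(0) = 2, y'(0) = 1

General solution: y = (C₁ + C₂x)e^x
Repeated root r = 1
Applying ICs: C₁ = 2, C₂ = -1
Particular solution: y = (2 - x)e^x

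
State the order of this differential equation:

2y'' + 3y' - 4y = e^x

The order is 2 (highest derivative is of order 2).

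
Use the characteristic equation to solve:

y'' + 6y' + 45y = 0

Characteristic equation: r² + 6r + 45 = 0
Roots: r = -3 ± 6i (complex conjugates)
General solution: y = e^(-3x)(C₁cos(6x) + C₂sin(6x))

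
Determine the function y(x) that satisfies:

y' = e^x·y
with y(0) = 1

General solution: y = Ce^(e^x)
Applying IC y(0) = 1:
Particular solution: y = e^(e^x - 1)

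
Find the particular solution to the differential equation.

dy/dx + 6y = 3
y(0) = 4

General solution: y = 1/2 + Ce^(-6x)
Applying y(0) = 4: C = 4 - 1/2 = 7/2
Particular solution: y = 1/2 + (7/2)e^(-6x)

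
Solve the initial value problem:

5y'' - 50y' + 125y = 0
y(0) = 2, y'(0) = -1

General solution: y = (C₁ + C₂x)e^(5x)
Repeated root r = 5
Applying ICs: C₁ = 2, C₂ = -11
Particular solution: y = (2 - 11x)e^(5x)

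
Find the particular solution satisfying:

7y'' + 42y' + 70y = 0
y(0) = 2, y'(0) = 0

General solution: y = e^(-3x)(C₁cos(x) + C₂sin(x))
Complex roots r = -3 ± i
Applying ICs: C₁ = 2, C₂ = 6
Particular solution: y = e^(-3x)(2cos(x) + 6sin(x))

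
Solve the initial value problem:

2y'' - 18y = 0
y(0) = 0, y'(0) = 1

General solution: y = C₁e^(3x) + C₂e^(-3x)
Applying ICs: C₁ = 1/6, C₂ = -1/6
Particular solution: y = (1/6)e^(3x) - (1/6)e^(-3x)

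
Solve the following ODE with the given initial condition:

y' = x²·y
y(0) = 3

General solution: y = Ce^(x³/3)
Applying IC y(0) = 3:
Particular solution: y = 3e^(x³/3)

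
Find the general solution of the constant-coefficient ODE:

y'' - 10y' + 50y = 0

Characteristic equation: r² - 10r + 50 = 0
Roots: r = 5 ± 5i (complex conjugates)
General solution: y = e^(5x)(C₁cos(5x) + C₂sin(5x))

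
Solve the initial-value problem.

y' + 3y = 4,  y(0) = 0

General solution: y = 4/3 + Ce^(-3x)
Applying y(0) = 0: C = 0 - 4/3 = -4/3
Particular solution: y = 4/3 - (4/3)e^(-3x)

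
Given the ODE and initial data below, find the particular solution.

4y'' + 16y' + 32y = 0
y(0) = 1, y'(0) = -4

General solution: y = e^(-2x)(C₁cos(2x) + C₂sin(2x))
Complex roots r = -2 ± 2i
Applying ICs: C₁ = 1, C₂ = -1
Particular solution: y = e^(-2x)(cos(2x) - sin(2x))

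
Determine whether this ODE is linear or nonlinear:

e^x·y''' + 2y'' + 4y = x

Linear (y and its derivatives appear to the first power only, no products of y terms)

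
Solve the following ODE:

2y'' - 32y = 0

Characteristic equation: 2r² - 32 = 0
Divide by 2: r² - 16 = 0
Roots: r = 4, -4 (distinct real)
General solution: y = C₁e^(4x) + C₂e^(-4x)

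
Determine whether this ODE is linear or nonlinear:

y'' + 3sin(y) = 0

Nonlinear (sin(y) is nonlinear in y)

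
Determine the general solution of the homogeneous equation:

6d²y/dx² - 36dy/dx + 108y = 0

Characteristic equation: 6r² - 36r + 108 = 0
Divide by 6: r² - 6r + 18 = 0
Roots: r = 3 ± 3i (complex conjugates)
General solution: y = e^(3x)(C₁cos(3x) + C₂sin(3x))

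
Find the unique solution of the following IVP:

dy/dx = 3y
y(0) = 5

General solution: y = Ce^(3x)
Applying IC y(0) = 5:
Particular solution: y = 5e^(3x)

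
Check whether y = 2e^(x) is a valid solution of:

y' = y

Verification:
y = 2e^(x)
y' = 2e^(x)
y = 2e^(x)
y' = y ✓

Yes, it is a solution.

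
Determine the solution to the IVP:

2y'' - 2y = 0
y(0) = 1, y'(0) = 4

General solution: y = C₁e^x + C₂e^(-x)
Applying ICs: C₁ = 5/2, C₂ = -3/2
Particular solution: y = (5/2)e^x - (3/2)e^(-x)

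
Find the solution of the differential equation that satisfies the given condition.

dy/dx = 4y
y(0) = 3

General solution: y = Ce^(4x)
Applying IC y(0) = 3:
Particular solution: y = 3e^(4x)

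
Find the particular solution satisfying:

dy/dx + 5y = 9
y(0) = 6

General solution: y = 9/5 + Ce^(-5x)
Applying y(0) = 6: C = 6 - 9/5 = 21/5
Particular solution: y = 9/5 + (21/5)e^(-5x)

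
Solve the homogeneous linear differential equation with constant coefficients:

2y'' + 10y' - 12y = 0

Characteristic equation: 2r² + 10r - 12 = 0
Divide by 2: r² + 5r - 6 = 0
Roots: r = 1, -6 (distinct real)
General solution: y = C₁e^x + C₂e^(-6x)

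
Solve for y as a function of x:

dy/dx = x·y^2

Separating variables and integrating:
-1/y = x^2/2 + C

General solution: y^-1 = (-1/2)x^2 + C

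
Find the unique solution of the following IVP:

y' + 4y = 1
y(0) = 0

General solution: y = 1/4 + Ce^(-4x)
Applying y(0) = 0: C = 0 - 1/4 = -1/4
Particular solution: y = 1/4 - (1/4)e^(-4x)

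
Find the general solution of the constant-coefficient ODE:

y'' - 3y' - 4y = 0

Characteristic equation: r² - 3r - 4 = 0
Roots: r = 4, -1 (distinct real)
General solution: y = C₁e^(4x) + C₂e^(-x)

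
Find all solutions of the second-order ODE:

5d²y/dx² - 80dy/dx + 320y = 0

Characteristic equation: 5r² - 80r + 320 = 0
Divide by 5: r² - 16r + 64 = 0
Factored: (r - 8)² = 0
Repeated root: r = 8
General solution: y = (C₁ + C₂x)e^(8x)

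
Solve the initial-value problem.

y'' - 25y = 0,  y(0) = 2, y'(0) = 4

General solution: y = C₁e^(5x) + C₂e^(-5x)
Applying ICs: C₁ = 7/5, C₂ = 3/5
Particular solution: y = (7/5)e^(5x) + (3/5)e^(-5x)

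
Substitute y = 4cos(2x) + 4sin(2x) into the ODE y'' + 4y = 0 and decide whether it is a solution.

Verification:
y'' = -16cos(2x) - 16sin(2x)
y'' + 4y = 0 ✓

Yes, it is a solution.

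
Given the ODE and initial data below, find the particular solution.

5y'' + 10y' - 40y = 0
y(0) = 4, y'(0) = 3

General solution: y = C₁e^(2x) + C₂e^(-4x)
Applying ICs: C₁ = 19/6, C₂ = 5/6
Particular solution: y = (19/6)e^(2x) + (5/6)e^(-4x)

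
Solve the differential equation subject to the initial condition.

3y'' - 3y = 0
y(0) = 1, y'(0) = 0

General solution: y = C₁e^x + C₂e^(-x)
Applying ICs: C₁ = 1/2, C₂ = 1/2
Particular solution: y = (1/2)e^x + (1/2)e^(-x)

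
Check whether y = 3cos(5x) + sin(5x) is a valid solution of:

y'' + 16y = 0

Verification:
y'' = -75cos(5x) - 25sin(5x)
y'' + 16y ≠ 0 (frequency mismatch: got 25 instead of 16)

No, it is not a solution.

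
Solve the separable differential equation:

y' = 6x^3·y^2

Separating variables and integrating:
-1/y = 3x^4/2 + C

General solution: y^-1 = (-3/2)x^4 + C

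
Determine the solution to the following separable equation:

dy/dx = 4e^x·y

Separating variables and integrating:
ln|y| = 4e^x + C

General solution: y = Ce^(4e^x)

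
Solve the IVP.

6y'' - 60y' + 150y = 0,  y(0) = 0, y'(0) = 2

General solution: y = (C₁ + C₂x)e^(5x)
Repeated root r = 5
Applying ICs: C₁ = 0, C₂ = 2
Particular solution: y = 2xe^(5x)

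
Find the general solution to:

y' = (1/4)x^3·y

Separating variables and integrating:
ln|y| = x^4/16 + C

General solution: y = Ce^(x^4/16)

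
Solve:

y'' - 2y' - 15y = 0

Characteristic equation: r² - 2r - 15 = 0
Roots: r = 5, -3 (distinct real)
General solution: y = C₁e^(5x) + C₂e^(-3x)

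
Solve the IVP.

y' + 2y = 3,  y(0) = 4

General solution: y = 3/2 + Ce^(-2x)
Applying y(0) = 4: C = 4 - 3/2 = 5/2
Particular solution: y = 3/2 + (5/2)e^(-2x)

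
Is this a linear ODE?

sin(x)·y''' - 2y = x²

Yes. Linear (y and its derivatives appear to the first power only, no products of y terms)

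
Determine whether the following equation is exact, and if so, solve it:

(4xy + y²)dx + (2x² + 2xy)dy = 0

Verify exactness: ∂M/∂y = ∂N/∂x ✓
Find F(x,y) such that ∂F/∂x = M, ∂F/∂y = N
Solution: 2x²y + xy² = C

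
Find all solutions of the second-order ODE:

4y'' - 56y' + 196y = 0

Characteristic equation: 4r² - 56r + 196 = 0
Divide by 4: r² - 14r + 49 = 0
Factored: (r - 7)² = 0
Repeated root: r = 7
General solution: y = (C₁ + C₂x)e^(7x)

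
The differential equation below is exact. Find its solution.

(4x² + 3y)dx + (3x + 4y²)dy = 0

Verify exactness: ∂M/∂y = ∂N/∂x ✓
Find F(x,y) such that ∂F/∂x = M, ∂F/∂y = N
Solution: 4x³/3 + 3xy + 4y³/3 = C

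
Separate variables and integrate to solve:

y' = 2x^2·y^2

Separating variables and integrating:
-1/y = 2x^3/3 + C

General solution: y^-1 = (-2/3)x^3 + C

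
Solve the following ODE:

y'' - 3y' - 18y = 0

Characteristic equation: r² - 3r - 18 = 0
Roots: r = 6, -3 (distinct real)
General solution: y = C₁e^(6x) + C₂e^(-3x)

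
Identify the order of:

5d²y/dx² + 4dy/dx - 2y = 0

The order is 2 (highest derivative is of order 2).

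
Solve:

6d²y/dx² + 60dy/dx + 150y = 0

Characteristic equation: 6r² + 60r + 150 = 0
Divide by 6: r² + 10r + 25 = 0
Factored: (r + 5)² = 0
Repeated root: r = -5
General solution: y = (C₁ + C₂x)e^(-5x)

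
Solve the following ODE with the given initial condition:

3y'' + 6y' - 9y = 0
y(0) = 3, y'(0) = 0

General solution: y = C₁e^x + C₂e^(-3x)
Applying ICs: C₁ = 9/4, C₂ = 3/4
Particular solution: y = (9/4)e^x + (3/4)e^(-3x)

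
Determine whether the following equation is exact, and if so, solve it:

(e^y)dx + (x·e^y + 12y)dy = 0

Verify exactness: ∂M/∂y = ∂N/∂x ✓
Find F(x,y) such that ∂F/∂x = M, ∂F/∂y = N
Solution: x·e^y + 6y² = C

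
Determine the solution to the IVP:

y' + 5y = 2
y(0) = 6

General solution: y = 2/5 + Ce^(-5x)
Applying y(0) = 6: C = 6 - 2/5 = 28/5
Particular solution: y = 2/5 + (28/5)e^(-5x)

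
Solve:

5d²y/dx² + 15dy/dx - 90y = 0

Characteristic equation: 5r² + 15r - 90 = 0
Divide by 5: r² + 3r - 18 = 0
Roots: r = 3, -6 (distinct real)
General solution: y = C₁e^(3x) + C₂e^(-6x)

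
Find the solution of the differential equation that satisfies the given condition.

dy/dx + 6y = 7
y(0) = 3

General solution: y = 7/6 + Ce^(-6x)
Applying y(0) = 3: C = 3 - 7/6 = 11/6
Particular solution: y = 7/6 + (11/6)e^(-6x)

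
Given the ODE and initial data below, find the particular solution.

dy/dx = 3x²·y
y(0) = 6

General solution: y = Ce^(x³)
Applying IC y(0) = 6:
Particular solution: y = 6e^(x³)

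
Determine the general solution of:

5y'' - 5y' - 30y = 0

Characteristic equation: 5r² - 5r - 30 = 0
Divide by 5: r² - r - 6 = 0
Roots: r = 3, -2 (distinct real)
General solution: y = C₁e^(3x) + C₂e^(-2x)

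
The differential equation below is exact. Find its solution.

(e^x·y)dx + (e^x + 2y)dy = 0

Verify exactness: ∂M/∂y = ∂N/∂x ✓
Find F(x,y) such that ∂F/∂x = M, ∂F/∂y = N
Solution: e^x·y + y² = C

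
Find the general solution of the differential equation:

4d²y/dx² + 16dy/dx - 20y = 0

Characteristic equation: 4r² + 16r - 20 = 0
Divide by 4: r² + 4r - 5 = 0
Roots: r = 1, -5 (distinct real)
General solution: y = C₁e^x + C₂e^(-5x)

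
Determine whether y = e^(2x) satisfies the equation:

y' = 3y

Verification:
y = e^(2x)
y' = 2e^(2x)
But 3y = 3e^(2x)
y' ≠ 3y — the derivative does not match

No, it is not a solution.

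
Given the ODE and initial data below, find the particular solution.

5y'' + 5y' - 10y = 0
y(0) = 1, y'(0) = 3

General solution: y = C₁e^x + C₂e^(-2x)
Applying ICs: C₁ = 5/3, C₂ = -2/3
Particular solution: y = (5/3)e^x - (2/3)e^(-2x)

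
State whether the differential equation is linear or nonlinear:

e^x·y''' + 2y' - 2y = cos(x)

Linear (y and its derivatives appear to the first power only, no products of y terms)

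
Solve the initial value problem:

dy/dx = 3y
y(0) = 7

General solution: y = Ce^(3x)
Applying IC y(0) = 7:
Particular solution: y = 7e^(3x)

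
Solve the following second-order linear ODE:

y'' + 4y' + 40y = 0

Characteristic equation: r² + 4r + 40 = 0
Roots: r = -2 ± 6i (complex conjugates)
General solution: y = e^(-2x)(C₁cos(6x) + C₂sin(6x))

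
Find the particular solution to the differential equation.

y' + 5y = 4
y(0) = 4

General solution: y = 4/5 + Ce^(-5x)
Applying y(0) = 4: C = 4 - 4/5 = 16/5
Particular solution: y = 4/5 + (16/5)e^(-5x)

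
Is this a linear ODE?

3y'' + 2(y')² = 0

No. Nonlinear ((y')² term)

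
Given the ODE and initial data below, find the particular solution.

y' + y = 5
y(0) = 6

General solution: y = 5 + Ce^(-x)
Applying y(0) = 6: C = 6 - 5 = 1
Particular solution: y = 5 + e^(-x)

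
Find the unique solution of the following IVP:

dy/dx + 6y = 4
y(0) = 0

General solution: y = 2/3 + Ce^(-6x)
Applying y(0) = 0: C = 0 - 2/3 = -2/3
Particular solution: y = 2/3 - (2/3)e^(-6x)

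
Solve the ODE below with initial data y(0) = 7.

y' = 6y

General solution: y = Ce^(6x)
Applying IC y(0) = 7:
Particular solution: y = 7e^(6x)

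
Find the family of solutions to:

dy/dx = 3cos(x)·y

Separating variables and integrating:
ln|y| = 3sin(x) + C

General solution: y = Ce^(3sin(x))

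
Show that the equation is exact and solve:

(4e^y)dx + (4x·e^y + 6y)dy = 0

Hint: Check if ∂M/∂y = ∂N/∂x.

Verify exactness: ∂M/∂y = ∂N/∂x ✓
Find F(x,y) such that ∂F/∂x = M, ∂F/∂y = N
Solution: 4x·e^y + 3y² = C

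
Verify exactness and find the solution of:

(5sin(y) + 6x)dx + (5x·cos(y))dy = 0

Verify exactness: ∂M/∂y = ∂N/∂x ✓
Find F(x,y) such that ∂F/∂x = M, ∂F/∂y = N
Solution: 5x·sin(y) + 3x² = C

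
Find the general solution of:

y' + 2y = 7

Using integrating factor method:

General solution: y = 7/2 + Ce^(-2x)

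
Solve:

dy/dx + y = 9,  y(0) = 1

General solution: y = 9 + Ce^(-x)
Applying y(0) = 1: C = 1 - 9 = -8
Particular solution: y = 9 - 8e^(-x)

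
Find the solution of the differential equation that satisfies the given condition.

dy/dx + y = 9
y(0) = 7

General solution: y = 9 + Ce^(-x)
Applying y(0) = 7: C = 7 - 9 = -2
Particular solution: y = 9 - 2e^(-x)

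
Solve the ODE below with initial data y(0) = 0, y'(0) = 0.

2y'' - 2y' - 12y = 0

General solution: y = C₁e^(3x) + C₂e^(-2x)
Applying ICs: C₁ = 0, C₂ = 0
Particular solution: y = 0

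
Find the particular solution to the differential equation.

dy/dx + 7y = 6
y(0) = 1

General solution: y = 6/7 + Ce^(-7x)
Applying y(0) = 1: C = 1 - 6/7 = 1/7
Particular solution: y = 6/7 + (1/7)e^(-7x)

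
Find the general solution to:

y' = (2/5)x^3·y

Separating variables and integrating:
ln|y| = x^4/10 + C

General solution: y = Ce^(x^4/10)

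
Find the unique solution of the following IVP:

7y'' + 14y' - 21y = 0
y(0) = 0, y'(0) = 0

General solution: y = C₁e^x + C₂e^(-3x)
Applying ICs: C₁ = 0, C₂ = 0
Particular solution: y = 0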